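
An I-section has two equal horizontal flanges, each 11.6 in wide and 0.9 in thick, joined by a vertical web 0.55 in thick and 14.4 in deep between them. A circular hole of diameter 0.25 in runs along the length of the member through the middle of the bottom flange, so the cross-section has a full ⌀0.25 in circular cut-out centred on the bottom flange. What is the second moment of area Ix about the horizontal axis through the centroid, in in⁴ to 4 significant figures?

Ix ≈ 1357 in⁴

Treat the section as a set of non-overlapping primitives; coordinates are from the bounding-box lower-left.
Bottom flange: 11.6 × 0.9, A = 10.44 in², y = 0.45 in, Ī = 0.7047 in⁴.
Web: 0.55 × 14.4, A = 7.92 in², y = 8.1 in, Ī = 136.858 in⁴.
Top flange: 11.6 × 0.9, A = 10.44 in², y = 15.75 in, Ī = 0.7047 in⁴.
Hole (subtracted): ⌀0.25, A = 0.0490874 in², y = 0.45 in, Ī = 0.000191748 in⁴.
Centroid: ȳ = ΣA·y / ΣA = 8.11306 in.
Transfer each piece to the horizontal axis through the centroid using Ī + A·d² with d = y − 8.11306:
  bottom flange: d = -7.66306 in → contributes +613.768 in⁴
  web: d = -0.0130611 in → contributes +136.859 in⁴
  top flange: d = 7.63694 in → contributes +609.595 in⁴
  hole: d = -7.66306 in → contributes −2.88273 in⁴
Total I = 1357.34 in⁴.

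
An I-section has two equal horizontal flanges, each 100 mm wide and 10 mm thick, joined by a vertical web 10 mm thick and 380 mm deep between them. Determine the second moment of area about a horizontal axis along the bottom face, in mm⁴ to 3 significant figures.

I_base ≈ 3.54 × 10⁸ mm⁴

Treat the section as a set of non-overlapping primitives; coordinates are from the bounding-box lower-left.
Bottom flange: 100 × 10, A = 1 000 mm², y = 5 mm, Ī = 8333.3 mm⁴.
Web: 10 × 380, A = 3 800 mm², y = 200 mm, Ī = 45 726 667 mm⁴.
Top flange: 100 × 10, A = 1 000 mm², y = 395 mm, Ī = 8333.3 mm⁴.
Transfer each piece to the bottom edge using Ī + A·d² with d = y − 0:
  bottom flange: d = 5 mm → contributes +33 333 mm⁴
  web: d = 200 mm → contributes +197 726 667 mm⁴
  top flange: d = 395 mm → contributes +156 033 333 mm⁴
Total I = 353 793 333 mm⁴.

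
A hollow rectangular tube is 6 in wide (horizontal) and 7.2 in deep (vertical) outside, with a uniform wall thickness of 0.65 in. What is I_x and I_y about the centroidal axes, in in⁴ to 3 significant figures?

I_x ≈ 106 in⁴, I_y ≈ 78.6 in⁴

Break the section into simple shapes (no overlaps), measuring from the bottom-left corner of the bounding box.
Outer rectangle: 6 × 7.2, A = 43.2 in², y = 3.6 in, Ī = 186.62 in⁴.
Inner void (subtracted): 4.7 × 5.9, A = 27.73 in², y = 3.6 in, Ī = 80.44 in⁴.
By symmetry the centroid is at mid-height, ȳ = 3.6 in.
All pieces are centred on the centroidal x-axis, so I = ΣĪ (holes subtracted) = 106.18 in⁴.
Repeating about the centroidal y-axis gives I_y = 78.554 in⁴.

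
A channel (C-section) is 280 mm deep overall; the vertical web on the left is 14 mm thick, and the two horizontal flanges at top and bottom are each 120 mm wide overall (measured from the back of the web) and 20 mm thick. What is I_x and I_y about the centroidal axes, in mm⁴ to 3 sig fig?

I_x ≈ 9.74 × 10⁷ mm⁴, I_y ≈ 1.14 × 10⁷ mm⁴

Decompose the section into non-overlapping parts with the origin at the bottom-left of its bounding rectangle.
Web: 14 × 280, A = 3 920 mm², y = 140 mm, Ī = 25 610 667 mm⁴.
Top flange (beyond web): 106 × 20, A = 2 120 mm², y = 270 mm, Ī = 70 667 mm⁴.
Bottom flange (beyond web): 106 × 20, A = 2 120 mm², y = 10 mm, Ī = 70 667 mm⁴.
By symmetry the centroid is at mid-height, ȳ = 140 mm.
Transfer each piece to the centroidal x-axis using Ī + A·d² with d = y − 140:
  web: d = 0 mm → contributes +25 610 667 mm⁴
  top flange (beyond web): d = 130 mm → contributes +35 898 667 mm⁴
  bottom flange (beyond web): d = -130 mm → contributes +35 898 667 mm⁴
Total I = 97 408 000 mm⁴.
For the y-axis: x̄ = 38.176 mm.
Repeating about the centroidal y-axis gives I_y = 11 366 786 mm⁴.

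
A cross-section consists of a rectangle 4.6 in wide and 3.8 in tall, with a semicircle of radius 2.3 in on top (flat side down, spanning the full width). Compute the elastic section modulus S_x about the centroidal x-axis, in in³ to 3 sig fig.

Decompose the section into non-overlapping parts with the origin at the bottom-left of its bounding rectangle.
Rectangular body: 4.6 × 3.8, A = 17.48 in², y = 1.9 in, Ī = 21.034 in⁴.
Semicircular cap: semicircle r = 2.3, A = 8.3095 in², y = 4.7762 in, Ī = 3.0714 in⁴.
Centroid: ȳ = ΣA·y / ΣA = 2.8267 in.
Transfer each piece to the centroidal x-axis using Ī + A·d² with d = y − 2.8267:
  rectangular body: d = -0.92671 in → contributes +36.046 in⁴
  semicircular cap: d = 1.9494 in → contributes +34.65 in⁴
Total I = 70.696 in⁴.
Extreme fibre distance c = 3.2733 in; S = I/c = 21.598 in³.

S_x ≈ 21.6 in³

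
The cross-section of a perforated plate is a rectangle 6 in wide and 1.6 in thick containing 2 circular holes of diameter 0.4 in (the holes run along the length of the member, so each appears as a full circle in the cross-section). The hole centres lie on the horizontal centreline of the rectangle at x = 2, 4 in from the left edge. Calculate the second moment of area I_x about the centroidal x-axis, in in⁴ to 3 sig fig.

I_x ≈ 2.05 in⁴

Split into non-overlapping primitives; take the origin at the lower-left of the bounding box.
Plate: 6 × 1.6, A = 9.6 in², y = 0.8 in, Ī = 2.048 in⁴.
Hole 1 (subtracted): ⌀0.4, A = 0.12566 in², y = 0.8 in, Ī = 0.0012566 in⁴.
Hole 2 (subtracted): ⌀0.4, A = 0.12566 in², y = 0.8 in, Ī = 0.0012566 in⁴.
By symmetry the centroid is at mid-height, ȳ = 0.8 in.
All pieces are centred on the centroidal x-axis, so I = ΣĪ (holes subtracted) = 2.0455 in⁴.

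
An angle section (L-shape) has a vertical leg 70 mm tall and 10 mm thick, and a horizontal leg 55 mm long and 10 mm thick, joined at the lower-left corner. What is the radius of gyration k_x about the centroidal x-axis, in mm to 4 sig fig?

Split into non-overlapping primitives; take the origin at the lower-left of the bounding box.
Vertical leg: 10 × 70, A = 700 mm², y = 35 mm, Ī = 285 833 mm⁴.
Horizontal leg (remainder): 45 × 10, A = 450 mm², y = 5 mm, Ī = 3 750 mm⁴.
Centroid: ȳ = ΣA·y / ΣA = 23.2609 mm.
Transfer each piece to the centroidal x-axis using Ī + A·d² with d = y − 23.2609:
  vertical leg: d = 11.7391 mm → contributes +382 298 mm⁴
  horizontal leg (remainder): d = -18.2609 mm → contributes +153 807 mm⁴
Total I = 536 105 mm⁴.
Radius of gyration: k = √(I/A) = √(536 105 / 1 150) = 21.5912 mm.

k_x ≈ 21.59 mm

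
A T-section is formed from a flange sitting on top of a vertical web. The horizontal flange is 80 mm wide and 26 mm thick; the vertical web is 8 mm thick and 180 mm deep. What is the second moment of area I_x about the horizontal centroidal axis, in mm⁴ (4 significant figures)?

I_x ≈ 1.303 × 10⁷ mm⁴

Break the section into simple shapes (no overlaps), measuring from the bottom-left corner of the bounding box.
Flange: 80 × 26, A = 2 080 mm², y = 193 mm, Ī = 117 173 mm⁴.
Web: 8 × 180, A = 1 440 mm², y = 90 mm, Ī = 3 888 000 mm⁴.
Centroid: ȳ = ΣA·y / ΣA = 150.864 mm.
Transfer each piece to the horizontal centroidal axis using Ī + A·d² with d = y − 150.864:
  flange: d = 42.1364 mm → contributes +3 810 157 mm⁴
  web: d = -60.8636 mm → contributes +9 222 310 mm⁴
Total I = 13 032 468 mm⁴.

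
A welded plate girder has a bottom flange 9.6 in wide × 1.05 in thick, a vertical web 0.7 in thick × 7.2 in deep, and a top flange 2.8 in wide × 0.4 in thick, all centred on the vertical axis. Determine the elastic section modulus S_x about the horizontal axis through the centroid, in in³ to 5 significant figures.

Split into non-overlapping primitives; take the origin at the lower-left of the bounding box.
Bottom plate: 9.6 × 1.05, A = 10.08 in², y = 0.525 in, Ī = 0.9261 in⁴.
Web plate: 0.7 × 7.2, A = 5.04 in², y = 4.65 in, Ī = 21.7728 in⁴.
Top plate: 2.8 × 0.4, A = 1.12 in², y = 8.45 in, Ī = 0.01493333 in⁴.
Centroid: ȳ = ΣA·y / ΣA = 2.351724 in.
Transfer each piece to the horizontal axis through the centroid using Ī + A·d² with d = y − 2.351724:
  bottom plate: d = -1.826724 in → contributes +34.56226 in⁴
  web plate: d = 2.298276 in → contributes +48.39444 in⁴
  top plate: d = 6.098276 in → contributes +41.66658 in⁴
Total I = 124.6233 in⁴.
Extreme fibre distance c = 6.298276 in; S = I/c = 19.78689 in³.

S_x ≈ 19.787 in³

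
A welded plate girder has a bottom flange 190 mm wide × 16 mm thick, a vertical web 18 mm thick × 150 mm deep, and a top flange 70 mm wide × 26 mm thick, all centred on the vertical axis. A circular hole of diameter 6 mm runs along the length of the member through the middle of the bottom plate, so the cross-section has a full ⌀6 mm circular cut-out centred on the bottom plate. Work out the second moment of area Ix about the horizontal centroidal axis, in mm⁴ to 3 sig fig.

Ix ≈ 3.90 × 10⁷ mm⁴

Split into non-overlapping primitives; take the origin at the lower-left of the bounding box.
Bottom plate: 190 × 16, A = 3 040 mm², y = 8 mm, Ī = 64 853 mm⁴.
Web plate: 18 × 150, A = 2 700 mm², y = 91 mm, Ī = 5 062 500 mm⁴.
Top plate: 70 × 26, A = 1 820 mm², y = 179 mm, Ī = 102 527 mm⁴.
Hole (subtracted): ⌀6, A = 28.274 mm², y = 8 mm, Ī = 63.617 mm⁴.
Centroid: ȳ = ΣA·y / ΣA = 79.075 mm.
Transfer each piece to the horizontal centroidal axis using Ī + A·d² with d = y − 79.075:
  bottom plate: d = -71.075 mm → contributes +15 422 036 mm⁴
  web plate: d = 11.925 mm → contributes +5 446 433 mm⁴
  top plate: d = 99.925 mm → contributes +18 275 111 mm⁴
  hole: d = -71.075 mm → contributes −142 897 mm⁴
Total I = 39 000 683 mm⁴.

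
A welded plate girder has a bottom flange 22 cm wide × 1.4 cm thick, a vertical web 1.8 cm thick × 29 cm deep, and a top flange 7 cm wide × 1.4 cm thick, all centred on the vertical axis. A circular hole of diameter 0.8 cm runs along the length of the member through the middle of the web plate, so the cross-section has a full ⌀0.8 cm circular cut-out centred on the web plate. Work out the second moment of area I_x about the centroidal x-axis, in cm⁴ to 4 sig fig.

Split into non-overlapping primitives; take the origin at the lower-left of the bounding box.
Bottom plate: 22 × 1.4, A = 30.8 cm², y = 0.7 cm, Ī = 5.03067 cm⁴.
Web plate: 1.8 × 29, A = 52.2 cm², y = 15.9 cm, Ī = 3658.35 cm⁴.
Top plate: 7 × 1.4, A = 9.8 cm², y = 31.1 cm, Ī = 1.60067 cm⁴.
Hole (subtracted): ⌀0.8, A = 0.502655 cm², y = 15.9 cm, Ī = 0.0201062 cm⁴.
Centroid: ȳ = ΣA·y / ΣA = 12.4416 cm.
Transfer each piece to the centroidal x-axis using Ī + A·d² with d = y − 12.4416:
  bottom plate: d = -11.7416 cm → contributes +4251.29 cm⁴
  web plate: d = 3.45839 cm → contributes +4282.69 cm⁴
  top plate: d = 18.6584 cm → contributes +3413.33 cm⁴
  hole: d = 3.45839 cm → contributes −6.03208 cm⁴
Total I = 11941.3 cm⁴.

I_x ≈ 1.194 × 10⁴ cm⁴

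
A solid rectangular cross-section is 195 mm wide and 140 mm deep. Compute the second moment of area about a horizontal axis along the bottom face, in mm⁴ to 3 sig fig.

I_base ≈ 1.78 × 10⁸ mm⁴

The section: 195 × 140, A = 27 300 mm², y = 70 mm, Ī = 44 590 000 mm⁴.
Transfer it to the bottom edge using Ī + A·d² with d = y − 0:
  the section: d = 70 mm → contributes +178 360 000 mm⁴
Total I = 178 360 000 mm⁴.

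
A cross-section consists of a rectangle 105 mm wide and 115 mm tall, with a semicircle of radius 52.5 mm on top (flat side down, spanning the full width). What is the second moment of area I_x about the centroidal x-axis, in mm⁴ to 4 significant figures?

Split into non-overlapping primitives; take the origin at the lower-left of the bounding box.
Rectangular body: 105 × 115, A = 12 075 mm², y = 57.5 mm, Ī = 13 307 656 mm⁴.
Semicircular cap: semicircle r = 52.5, A = 4329.51 mm², y = 137.282 mm, Ī = 833 814 mm⁴.
Centroid: ȳ = ΣA·y / ΣA = 78.5561 mm.
Transfer each piece to the centroidal x-axis using Ī + A·d² with d = y − 78.5561:
  rectangular body: d = -21.0561 mm → contributes +18 661 235 mm⁴
  semicircular cap: d = 58.7256 mm → contributes +15 764 951 mm⁴
Total I = 34 426 186 mm⁴.

I_x ≈ 3.443 × 10⁷ mm⁴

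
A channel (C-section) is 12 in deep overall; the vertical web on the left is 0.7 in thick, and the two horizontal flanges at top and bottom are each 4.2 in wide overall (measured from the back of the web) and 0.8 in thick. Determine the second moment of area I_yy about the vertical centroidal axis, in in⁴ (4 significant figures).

I_yy ≈ 20.88 in⁴

Break the section into simple shapes (no overlaps), measuring from the bottom-left corner of the bounding box.
Web: 0.7 × 12, A = 8.4 in², x = 0.35 in, Ī = 0.343 in⁴.
Top flange (beyond web): 3.5 × 0.8, A = 2.8 in², x = 2.45 in, Ī = 2.85833 in⁴.
Bottom flange (beyond web): 3.5 × 0.8, A = 2.8 in², x = 2.45 in, Ī = 2.85833 in⁴.
Centroid: x̄ = ΣA·x / ΣA = 1.19 in.
Transfer each piece to the vertical centroidal axis using Ī + A·d² with d = x − 1.19:
  web: d = -0.84 in → contributes +6.27004 in⁴
  top flange (beyond web): d = 1.26 in → contributes +7.30361 in⁴
  bottom flange (beyond web): d = 1.26 in → contributes +7.30361 in⁴
Total I = 20.8773 in⁴.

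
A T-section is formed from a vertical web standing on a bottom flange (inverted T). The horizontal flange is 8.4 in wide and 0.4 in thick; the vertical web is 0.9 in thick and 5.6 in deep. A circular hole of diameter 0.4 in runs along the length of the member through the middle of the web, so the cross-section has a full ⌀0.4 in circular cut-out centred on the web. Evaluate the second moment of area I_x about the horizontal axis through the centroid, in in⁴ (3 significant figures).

I_x ≈ 31.2 in⁴

Decompose the section into non-overlapping parts with the origin at the bottom-left of its bounding rectangle.
Flange: 8.4 × 0.4, A = 3.36 in², y = 0.2 in, Ī = 0.0448 in⁴.
Web: 0.9 × 5.6, A = 5.04 in², y = 3.2 in, Ī = 13.171 in⁴.
Hole (subtracted): ⌀0.4, A = 0.12566 in², y = 3.2 in, Ī = 0.0012566 in⁴.
Centroid: ȳ = ΣA·y / ΣA = 1.9818 in.
Transfer each piece to the horizontal axis through the centroid using Ī + A·d² with d = y − 1.9818:
  flange: d = -1.7818 in → contributes +10.712 in⁴
  web: d = 1.2182 in → contributes +20.651 in⁴
  hole: d = 1.2182 in → contributes −0.18775 in⁴
Total I = 31.175 in⁴.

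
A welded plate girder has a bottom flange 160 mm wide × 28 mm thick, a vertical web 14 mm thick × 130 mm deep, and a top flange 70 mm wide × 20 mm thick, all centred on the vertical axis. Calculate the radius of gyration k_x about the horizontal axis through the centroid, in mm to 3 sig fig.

k_x ≈ 63.1 mm

Split into non-overlapping primitives; take the origin at the lower-left of the bounding box.
Bottom plate: 160 × 28, A = 4 480 mm², y = 14 mm, Ī = 292 693 mm⁴.
Web plate: 14 × 130, A = 1 820 mm², y = 93 mm, Ī = 2 563 167 mm⁴.
Top plate: 70 × 20, A = 1 400 mm², y = 168 mm, Ī = 46 667 mm⁴.
Centroid: ȳ = ΣA·y / ΣA = 60.673 mm.
Transfer each piece to the horizontal axis through the centroid using Ī + A·d² with d = y − 60.673:
  bottom plate: d = -46.673 mm → contributes +10 051 672 mm⁴
  web plate: d = 32.327 mm → contributes +4 465 162 mm⁴
  top plate: d = 107.33 mm → contributes +16 173 468 mm⁴
Total I = 30 690 302 mm⁴.
Radius of gyration: k = √(I/A) = √(30 690 302 / 7 700) = 63.133 mm.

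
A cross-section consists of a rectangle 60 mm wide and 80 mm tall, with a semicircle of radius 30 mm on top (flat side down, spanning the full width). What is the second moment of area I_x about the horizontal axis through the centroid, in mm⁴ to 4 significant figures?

Treat the section as a set of non-overlapping primitives; coordinates are from the bounding-box lower-left.
Rectangular body: 60 × 80, A = 4 800 mm², y = 40 mm, Ī = 2 560 000 mm⁴.
Semicircular cap: semicircle r = 30, A = 1413.72 mm², y = 92.7324 mm, Ī = 88903.1 mm⁴.
Centroid: ȳ = ΣA·y / ΣA = 51.9974 mm.
Transfer each piece to the horizontal axis through the centroid using Ī + A·d² with d = y − 51.9974:
  rectangular body: d = -11.9974 mm → contributes +3 250 905 mm⁴
  semicircular cap: d = 40.735 mm → contributes +2 434 735 mm⁴
Total I = 5 685 640 mm⁴.

I_x ≈ 5.686 × 10⁶ mm⁴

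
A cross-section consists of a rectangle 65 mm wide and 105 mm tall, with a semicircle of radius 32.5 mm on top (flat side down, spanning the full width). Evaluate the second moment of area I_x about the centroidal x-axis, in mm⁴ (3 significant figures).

I_x ≈ 1.23 × 10⁷ mm⁴

Treat the section as a set of non-overlapping primitives; coordinates are from the bounding-box lower-left.
Rectangular body: 65 × 105, A = 6 825 mm², y = 52.5 mm, Ī = 6 270 469 mm⁴.
Semicircular cap: semicircle r = 32.5, A = 1659.2 mm², y = 118.79 mm, Ī = 122 452 mm⁴.
Centroid: ȳ = ΣA·y / ΣA = 65.464 mm.
Transfer each piece to the centroidal x-axis using Ī + A·d² with d = y − 65.464:
  rectangular body: d = -12.964 mm → contributes +7 417 565 mm⁴
  semicircular cap: d = 53.329 mm → contributes +4 841 081 mm⁴
Total I = 12 258 646 mm⁴.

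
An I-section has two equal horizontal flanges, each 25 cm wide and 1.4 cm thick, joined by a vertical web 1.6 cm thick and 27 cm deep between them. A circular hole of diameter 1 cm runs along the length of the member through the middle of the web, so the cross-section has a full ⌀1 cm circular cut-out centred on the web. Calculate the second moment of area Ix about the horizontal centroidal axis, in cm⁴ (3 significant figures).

Ix ≈ 1.68 × 10⁴ cm⁴

Split into non-overlapping primitives; take the origin at the lower-left of the bounding box.
Bottom flange: 25 × 1.4, A = 35 cm², y = 0.7 cm, Ī = 5.7167 cm⁴.
Web: 1.6 × 27, A = 43.2 cm², y = 14.9 cm, Ī = 2624.4 cm⁴.
Top flange: 25 × 1.4, A = 35 cm², y = 29.1 cm, Ī = 5.7167 cm⁴.
Hole (subtracted): ⌀1, A = 0.7854 cm², y = 14.9 cm, Ī = 0.049087 cm⁴.
By symmetry the centroid is at mid-height, ȳ = 14.9 cm.
Transfer each piece to the horizontal centroidal axis using Ī + A·d² with d = y − 14.9:
  bottom flange: d = -14.2 cm → contributes +7063.1 cm⁴
  web: d = 0 cm → contributes +2624.4 cm⁴
  top flange: d = 14.2 cm → contributes +7063.1 cm⁴
  hole: d = 0 cm → contributes −0.049087 cm⁴
Total I = 16 751 cm⁴.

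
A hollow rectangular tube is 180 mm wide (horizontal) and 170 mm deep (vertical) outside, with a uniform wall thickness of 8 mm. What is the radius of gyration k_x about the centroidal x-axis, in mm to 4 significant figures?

k_x ≈ 66.71 mm

Split into non-overlapping primitives; take the origin at the lower-left of the bounding box.
Outer rectangle: 180 × 170, A = 30 600 mm², y = 85 mm, Ī = 73 695 000 mm⁴.
Inner void (subtracted): 164 × 154, A = 25 256 mm², y = 85 mm, Ī = 49 914 275 mm⁴.
By symmetry the centroid is at mid-height, ȳ = 85 mm.
All pieces are centred on the centroidal x-axis, so I = ΣĪ (holes subtracted) = 23 780 725 mm⁴.
Radius of gyration: k = √(I/A) = √(23 780 725 / 5 344) = 66.7082 mm.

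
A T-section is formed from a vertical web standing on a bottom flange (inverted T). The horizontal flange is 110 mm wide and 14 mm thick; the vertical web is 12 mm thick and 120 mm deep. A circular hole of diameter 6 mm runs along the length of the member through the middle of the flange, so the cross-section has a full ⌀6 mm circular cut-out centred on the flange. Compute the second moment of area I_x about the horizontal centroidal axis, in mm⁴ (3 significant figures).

Split into non-overlapping primitives; take the origin at the lower-left of the bounding box.
Flange: 110 × 14, A = 1 540 mm², y = 7 mm, Ī = 25 153 mm⁴.
Web: 12 × 120, A = 1 440 mm², y = 74 mm, Ī = 1 728 000 mm⁴.
Hole (subtracted): ⌀6, A = 28.274 mm², y = 7 mm, Ī = 63.617 mm⁴.
Centroid: ȳ = ΣA·y / ΣA = 39.686 mm.
Transfer each piece to the horizontal centroidal axis using Ī + A·d² with d = y − 39.686:
  flange: d = -32.686 mm → contributes +1 670 447 mm⁴
  web: d = 34.314 mm → contributes +3 423 532 mm⁴
  hole: d = -32.686 mm → contributes −30 271 mm⁴
Total I = 5 063 708 mm⁴.

I_x ≈ 5.06 × 10⁶ mm⁴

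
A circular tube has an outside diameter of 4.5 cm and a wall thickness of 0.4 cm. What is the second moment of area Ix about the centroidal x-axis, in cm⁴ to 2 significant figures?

Decompose the section into non-overlapping parts with the origin at the bottom-left of its bounding rectangle.
Outer circle: ⌀4.5, A = 15.9 cm², y = 2.25 cm, Ī = 20.13 cm⁴.
Bore (subtracted): ⌀3.7, A = 10.75 cm², y = 2.25 cm, Ī = 9.2 cm⁴.
By symmetry the centroid is at mid-height, ȳ = 2.25 cm.
All pieces are centred on the centroidal x-axis, so I = ΣĪ (holes subtracted) = 10.93 cm⁴.

Ix ≈ 11 cm⁴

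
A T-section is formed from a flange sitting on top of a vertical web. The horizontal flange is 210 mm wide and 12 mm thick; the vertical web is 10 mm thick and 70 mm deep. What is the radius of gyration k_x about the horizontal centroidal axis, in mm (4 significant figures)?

k_x ≈ 19.60 mm

Break the section into simple shapes (no overlaps), measuring from the bottom-left corner of the bounding box.
Flange: 210 × 12, A = 2 520 mm², y = 76 mm, Ī = 30 240 mm⁴.
Web: 10 × 70, A = 700 mm², y = 35 mm, Ī = 285 833 mm⁴.
Centroid: ȳ = ΣA·y / ΣA = 67.087 mm.
Transfer each piece to the horizontal centroidal axis using Ī + A·d² with d = y − 67.087:
  flange: d = 8.91304 mm → contributes +230 435 mm⁴
  web: d = -32.087 mm → contributes +1 006 534 mm⁴
Total I = 1 236 969 mm⁴.
Radius of gyration: k = √(I/A) = √(1 236 969 / 3 220) = 19.5998 mm.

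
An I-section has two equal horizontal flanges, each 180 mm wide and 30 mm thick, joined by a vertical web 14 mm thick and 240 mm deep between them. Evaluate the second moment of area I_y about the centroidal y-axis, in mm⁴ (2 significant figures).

I_y ≈ 2.9 × 10⁷ mm⁴

Break the section into simple shapes (no overlaps), measuring from the bottom-left corner of the bounding box.
Bottom flange: 180 × 30, A = 5 400 mm², x = 90 mm, Ī = 14 580 000 mm⁴.
Web: 14 × 240, A = 3 360 mm², x = 90 mm, Ī = 54 880 mm⁴.
Top flange: 180 × 30, A = 5 400 mm², x = 90 mm, Ī = 14 580 000 mm⁴.
By symmetry the centroid is at mid-width, x̄ = 90 mm.
All pieces are centred on the centroidal y-axis, so I = ΣĪ = 29 214 880 mm⁴.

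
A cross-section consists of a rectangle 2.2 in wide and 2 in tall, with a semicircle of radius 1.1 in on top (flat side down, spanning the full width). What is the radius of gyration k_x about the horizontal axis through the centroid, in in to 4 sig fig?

k_x ≈ 0.8435 in

Break the section into simple shapes (no overlaps), measuring from the bottom-left corner of the bounding box.
Rectangular body: 2.2 × 2, A = 4.4 in², y = 1 in, Ī = 1.46667 in⁴.
Semicircular cap: semicircle r = 1.1, A = 1.90066 in², y = 2.46685 in, Ī = 0.160695 in⁴.
Centroid: ȳ = ΣA·y / ΣA = 1.44249 in.
Transfer each piece to the horizontal axis through the centroid using Ī + A·d² with d = y − 1.44249:
  rectangular body: d = -0.442493 in → contributes +2.32819 in⁴
  semicircular cap: d = 1.02436 in → contributes +2.15509 in⁴
Total I = 4.48328 in⁴.
Radius of gyration: k = √(I/A) = √(4.48328 / 6.30066) = 0.843538 in.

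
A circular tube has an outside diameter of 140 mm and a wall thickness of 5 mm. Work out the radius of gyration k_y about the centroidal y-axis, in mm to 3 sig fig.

Split into non-overlapping primitives; take the origin at the lower-left of the bounding box.
Outer circle: ⌀140, A = 15 394 mm², x = 70 mm, Ī = 18 857 410 mm⁴.
Bore (subtracted): ⌀130, A = 13 273 mm², x = 70 mm, Ī = 14 019 848 mm⁴.
By symmetry the centroid is at mid-width, x̄ = 70 mm.
All pieces are centred on the centroidal y-axis, so I = ΣĪ (holes subtracted) = 4 837 562 mm⁴.
Radius of gyration: k = √(I/A) = √(4 837 562 / 2120.6) = 47.762 mm.

k_y ≈ 47.8 mm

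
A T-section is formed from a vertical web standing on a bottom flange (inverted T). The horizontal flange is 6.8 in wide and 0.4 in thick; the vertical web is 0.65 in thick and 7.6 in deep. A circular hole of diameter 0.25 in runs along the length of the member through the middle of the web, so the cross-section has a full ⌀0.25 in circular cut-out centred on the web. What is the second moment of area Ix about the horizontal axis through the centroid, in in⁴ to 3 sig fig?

Ix ≈ 51.8 in⁴

Decompose the section into non-overlapping parts with the origin at the bottom-left of its bounding rectangle.
Flange: 6.8 × 0.4, A = 2.72 in², y = 0.2 in, Ī = 0.036267 in⁴.
Web: 0.65 × 7.6, A = 4.94 in², y = 4.2 in, Ī = 23.778 in⁴.
Hole (subtracted): ⌀0.25, A = 0.049087 in², y = 4.2 in, Ī = 0.00019175 in⁴.
Centroid: ȳ = ΣA·y / ΣA = 2.7705 in.
Transfer each piece to the horizontal axis through the centroid using Ī + A·d² with d = y − 2.7705:
  flange: d = -2.5705 in → contributes +18.008 in⁴
  web: d = 1.4295 in → contributes +33.873 in⁴
  hole: d = 1.4295 in → contributes −0.1005 in⁴
Total I = 51.781 in⁴.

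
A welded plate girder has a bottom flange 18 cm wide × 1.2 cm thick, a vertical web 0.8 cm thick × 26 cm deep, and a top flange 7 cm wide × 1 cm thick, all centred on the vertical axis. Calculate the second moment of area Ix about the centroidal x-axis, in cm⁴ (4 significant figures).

Treat the section as a set of non-overlapping primitives; coordinates are from the bounding-box lower-left.
Bottom plate: 18 × 1.2, A = 21.6 cm², y = 0.6 cm, Ī = 2.592 cm⁴.
Web plate: 0.8 × 26, A = 20.8 cm², y = 14.2 cm, Ī = 1171.73 cm⁴.
Top plate: 7 × 1, A = 7 cm², y = 27.7 cm, Ī = 0.583333 cm⁴.
Centroid: ȳ = ΣA·y / ΣA = 10.1664 cm.
Transfer each piece to the centroidal x-axis using Ī + A·d² with d = y − 10.1664:
  bottom plate: d = -9.5664 cm → contributes +1979.34 cm⁴
  web plate: d = 4.0336 cm → contributes +1510.15 cm⁴
  top plate: d = 17.5336 cm → contributes +2152.57 cm⁴
Total I = 5642.06 cm⁴.

Ix ≈ 5642 cm⁴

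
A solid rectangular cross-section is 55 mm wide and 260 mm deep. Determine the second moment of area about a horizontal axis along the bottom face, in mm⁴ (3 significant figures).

The section: 55 × 260, A = 14 300 mm², y = 130 mm, Ī = 80 556 667 mm⁴.
Transfer it to a horizontal axis along the bottom face using Ī + A·d² with d = y − 0:
  the section: d = 130 mm → contributes +322 226 667 mm⁴
Total I = 322 226 667 mm⁴.

I_base ≈ 3.22 × 10⁸ mm⁴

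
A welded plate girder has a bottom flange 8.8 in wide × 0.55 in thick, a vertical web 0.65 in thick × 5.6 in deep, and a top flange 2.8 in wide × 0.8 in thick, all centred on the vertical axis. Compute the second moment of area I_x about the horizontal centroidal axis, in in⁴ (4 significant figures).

I_x ≈ 72.90 in⁴

Split into non-overlapping primitives; take the origin at the lower-left of the bounding box.
Bottom plate: 8.8 × 0.55, A = 4.84 in², y = 0.275 in, Ī = 0.122008 in⁴.
Web plate: 0.65 × 5.6, A = 3.64 in², y = 3.35 in, Ī = 9.51253 in⁴.
Top plate: 2.8 × 0.8, A = 2.24 in², y = 6.55 in, Ī = 0.119467 in⁴.
Centroid: ȳ = ΣA·y / ΣA = 2.63032 in.
Transfer each piece to the horizontal centroidal axis using Ī + A·d² with d = y − 2.63032:
  bottom plate: d = -2.35532 in → contributes +26.972 in⁴
  web plate: d = 0.719683 in → contributes +11.3978 in⁴
  top plate: d = 3.91968 in → contributes +34.5346 in⁴
Total I = 72.9045 in⁴.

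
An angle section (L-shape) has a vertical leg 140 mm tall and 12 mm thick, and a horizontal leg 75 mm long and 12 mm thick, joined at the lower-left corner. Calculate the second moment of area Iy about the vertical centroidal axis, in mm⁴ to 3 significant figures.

Decompose the section into non-overlapping parts with the origin at the bottom-left of its bounding rectangle.
Vertical leg: 12 × 140, A = 1 680 mm², x = 6 mm, Ī = 20 160 mm⁴.
Horizontal leg (remainder): 63 × 12, A = 756 mm², x = 43.5 mm, Ī = 250 047 mm⁴.
Centroid: x̄ = ΣA·x / ΣA = 17.638 mm.
Transfer each piece to the vertical centroidal axis using Ī + A·d² with d = x − 17.638:
  vertical leg: d = -11.638 mm → contributes +247 702 mm⁴
  horizontal leg (remainder): d = 25.862 mm → contributes +755 695 mm⁴
Total I = 1 003 397 mm⁴.

Iy ≈ 1.00 × 10⁶ mm⁴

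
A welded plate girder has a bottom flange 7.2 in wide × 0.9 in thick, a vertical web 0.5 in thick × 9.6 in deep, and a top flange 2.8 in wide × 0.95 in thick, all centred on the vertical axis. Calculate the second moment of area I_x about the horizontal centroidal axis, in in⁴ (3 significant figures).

Treat the section as a set of non-overlapping primitives; coordinates are from the bounding-box lower-left.
Bottom plate: 7.2 × 0.9, A = 6.48 in², y = 0.45 in, Ī = 0.4374 in⁴.
Web plate: 0.5 × 9.6, A = 4.8 in², y = 5.7 in, Ī = 36.864 in⁴.
Top plate: 2.8 × 0.95, A = 2.66 in², y = 10.975 in, Ī = 0.20005 in⁴.
Centroid: ȳ = ΣA·y / ΣA = 4.2661 in.
Transfer each piece to the horizontal centroidal axis using Ī + A·d² with d = y − 4.2661:
  bottom plate: d = -3.8161 in → contributes +94.803 in⁴
  web plate: d = 1.4339 in → contributes +46.733 in⁴
  top plate: d = 6.7089 in → contributes +119.92 in⁴
Total I = 261.46 in⁴.

I_x ≈ 261 in⁴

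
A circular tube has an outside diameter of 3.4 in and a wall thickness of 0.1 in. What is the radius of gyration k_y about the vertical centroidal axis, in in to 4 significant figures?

Decompose the section into non-overlapping parts with the origin at the bottom-left of its bounding rectangle.
Outer circle: ⌀3.4, A = 9.0792 in², x = 1.7 in, Ī = 6.55972 in⁴.
Bore (subtracted): ⌀3.2, A = 8.04248 in², x = 1.7 in, Ī = 5.14719 in⁴.
By symmetry the centroid is at mid-width, x̄ = 1.7 in.
All pieces are centred on the vertical centroidal axis, so I = ΣĪ (holes subtracted) = 1.41254 in⁴.
Radius of gyration: k = √(I/A) = √(1.41254 / 1.03673) = 1.16726 in.

k_y ≈ 1.167 in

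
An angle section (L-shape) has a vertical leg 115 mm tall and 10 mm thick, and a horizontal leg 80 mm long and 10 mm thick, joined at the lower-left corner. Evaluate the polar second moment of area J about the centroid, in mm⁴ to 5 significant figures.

J ≈ 3.4642 × 10⁶ mm⁴

Treat the section as a set of non-overlapping primitives; coordinates are from the bounding-box lower-left.
Vertical leg: 10 × 115, A = 1 150 mm², y = 57.5 mm, Ī = 1 267 396 mm⁴.
Horizontal leg (remainder): 70 × 10, A = 700 mm², y = 5 mm, Ī = 5833.333 mm⁴.
Centroid: ȳ = ΣA·y / ΣA = 37.63514 mm.
Transfer each piece to the centroidal x-axis using Ī + A·d² with d = y − 37.63514:
  vertical leg: d = 19.86486 mm → contributes +1 721 201 mm⁴
  horizontal leg (remainder): d = -32.63514 mm → contributes +751369.8 mm⁴
Total I = 2 472 570 mm⁴.
For the y-axis: x̄ = 20.13514 mm.
Repeating about the centroidal y-axis gives I_y = 991632.9 mm⁴.
Polar second moment: J = I_x + I_y = 3 464 203 mm⁴.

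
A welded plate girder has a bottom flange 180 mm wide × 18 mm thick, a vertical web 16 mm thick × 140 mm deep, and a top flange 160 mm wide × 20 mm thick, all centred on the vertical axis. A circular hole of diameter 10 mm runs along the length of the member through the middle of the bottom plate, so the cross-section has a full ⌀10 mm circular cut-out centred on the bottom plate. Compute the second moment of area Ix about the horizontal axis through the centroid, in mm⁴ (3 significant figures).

Break the section into simple shapes (no overlaps), measuring from the bottom-left corner of the bounding box.
Bottom plate: 180 × 18, A = 3 240 mm², y = 9 mm, Ī = 87 480 mm⁴.
Web plate: 16 × 140, A = 2 240 mm², y = 88 mm, Ī = 3 658 667 mm⁴.
Top plate: 160 × 20, A = 3 200 mm², y = 168 mm, Ī = 106 667 mm⁴.
Hole (subtracted): ⌀10, A = 78.54 mm², y = 9 mm, Ī = 490.87 mm⁴.
Centroid: ȳ = ΣA·y / ΣA = 88.726 mm.
Transfer each piece to the horizontal axis through the centroid using Ī + A·d² with d = y − 88.726:
  bottom plate: d = -79.726 mm → contributes +20 681 681 mm⁴
  web plate: d = -0.726 mm → contributes +3 659 847 mm⁴
  top plate: d = 79.274 mm → contributes +20 216 642 mm⁴
  hole: d = -79.726 mm → contributes −499 708 mm⁴
Total I = 44 058 462 mm⁴.

Ix ≈ 4.41 × 10⁷ mm⁴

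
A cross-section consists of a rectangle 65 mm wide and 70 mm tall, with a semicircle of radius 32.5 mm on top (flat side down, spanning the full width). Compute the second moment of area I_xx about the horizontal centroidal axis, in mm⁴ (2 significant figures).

Decompose the section into non-overlapping parts with the origin at the bottom-left of its bounding rectangle.
Rectangular body: 65 × 70, A = 4 550 mm², y = 35 mm, Ī = 1 857 917 mm⁴.
Semicircular cap: semicircle r = 32.5, A = 1 659 mm², y = 83.79 mm, Ī = 122 452 mm⁴.
Centroid: ȳ = ΣA·y / ΣA = 48.04 mm.
Transfer each piece to the horizontal centroidal axis using Ī + A·d² with d = y − 48.04:
  rectangular body: d = -13.04 mm → contributes +2 631 385 mm⁴
  semicircular cap: d = 35.76 mm → contributes +2 243 582 mm⁴
Total I = 4 874 967 mm⁴.

I_xx ≈ 4.9 × 10⁶ mm⁴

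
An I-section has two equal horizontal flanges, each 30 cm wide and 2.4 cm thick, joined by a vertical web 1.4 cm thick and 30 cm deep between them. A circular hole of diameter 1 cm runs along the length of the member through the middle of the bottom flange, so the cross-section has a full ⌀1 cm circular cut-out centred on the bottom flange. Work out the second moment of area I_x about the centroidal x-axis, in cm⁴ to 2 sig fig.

Decompose the section into non-overlapping parts with the origin at the bottom-left of its bounding rectangle.
Bottom flange: 30 × 2.4, A = 72 cm², y = 1.2 cm, Ī = 34.56 cm⁴.
Web: 1.4 × 30, A = 42 cm², y = 17.4 cm, Ī = 3 150 cm⁴.
Top flange: 30 × 2.4, A = 72 cm², y = 33.6 cm, Ī = 34.56 cm⁴.
Hole (subtracted): ⌀1, A = 0.7854 cm², y = 1.2 cm, Ī = 0.04909 cm⁴.
Centroid: ȳ = ΣA·y / ΣA = 17.47 cm.
Transfer each piece to the centroidal x-axis using Ī + A·d² with d = y − 17.47:
  bottom flange: d = -16.27 cm → contributes +19 091 cm⁴
  web: d = -0.0687 cm → contributes +3 150 cm⁴
  top flange: d = 16.13 cm → contributes +18 770 cm⁴
  hole: d = -16.27 cm → contributes −207.9 cm⁴
Total I = 40 803 cm⁴.

I_x ≈ 4.1 × 10⁴ cm⁴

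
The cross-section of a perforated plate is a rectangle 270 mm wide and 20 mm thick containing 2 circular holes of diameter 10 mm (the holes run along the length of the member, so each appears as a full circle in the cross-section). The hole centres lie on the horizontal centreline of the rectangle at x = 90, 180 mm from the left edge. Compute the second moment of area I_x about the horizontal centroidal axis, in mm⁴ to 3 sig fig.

Split into non-overlapping primitives; take the origin at the lower-left of the bounding box.
Plate: 270 × 20, A = 5 400 mm², y = 10 mm, Ī = 180 000 mm⁴.
Hole 1 (subtracted): ⌀10, A = 78.54 mm², y = 10 mm, Ī = 490.87 mm⁴.
Hole 2 (subtracted): ⌀10, A = 78.54 mm², y = 10 mm, Ī = 490.87 mm⁴.
By symmetry the centroid is at mid-height, ȳ = 10 mm.
All pieces are centred on the horizontal centroidal axis, so I = ΣĪ (holes subtracted) = 179 018 mm⁴.

I_x ≈ 1.79 × 10⁵ mm⁴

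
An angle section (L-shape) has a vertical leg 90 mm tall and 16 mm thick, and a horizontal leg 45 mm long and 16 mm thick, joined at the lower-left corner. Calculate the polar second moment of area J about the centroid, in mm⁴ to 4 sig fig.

Break the section into simple shapes (no overlaps), measuring from the bottom-left corner of the bounding box.
Vertical leg: 16 × 90, A = 1 440 mm², y = 45 mm, Ī = 972 000 mm⁴.
Horizontal leg (remainder): 29 × 16, A = 464 mm², y = 8 mm, Ī = 9898.67 mm⁴.
Centroid: ȳ = ΣA·y / ΣA = 35.9832 mm.
Transfer each piece to the centroidal x-axis using Ī + A·d² with d = y − 35.9832:
  vertical leg: d = 9.01681 mm → contributes +1 089 076 mm⁴
  horizontal leg (remainder): d = -27.9832 mm → contributes +373 238 mm⁴
Total I = 1 462 314 mm⁴.
For the y-axis: x̄ = 13.4832 mm.
Repeating about the centroidal y-axis gives I_y = 240 894 mm⁴.
Polar second moment: J = I_x + I_y = 1 703 208 mm⁴.

J ≈ 1.703 × 10⁶ mm⁴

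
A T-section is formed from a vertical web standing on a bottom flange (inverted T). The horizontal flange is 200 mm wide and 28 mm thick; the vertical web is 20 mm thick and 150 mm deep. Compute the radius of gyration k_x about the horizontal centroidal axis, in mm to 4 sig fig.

Split into non-overlapping primitives; take the origin at the lower-left of the bounding box.
Flange: 200 × 28, A = 5 600 mm², y = 14 mm, Ī = 365 867 mm⁴.
Web: 20 × 150, A = 3 000 mm², y = 103 mm, Ī = 5 625 000 mm⁴.
Centroid: ȳ = ΣA·y / ΣA = 45.0465 mm.
Transfer each piece to the horizontal centroidal axis using Ī + A·d² with d = y − 45.0465:
  flange: d = -31.0465 mm → contributes +5 763 628 mm⁴
  web: d = 57.9535 mm → contributes +15 700 820 mm⁴
Total I = 21 464 448 mm⁴.
Radius of gyration: k = √(I/A) = √(21 464 448 / 8 600) = 49.9586 mm.

k_x ≈ 49.96 mm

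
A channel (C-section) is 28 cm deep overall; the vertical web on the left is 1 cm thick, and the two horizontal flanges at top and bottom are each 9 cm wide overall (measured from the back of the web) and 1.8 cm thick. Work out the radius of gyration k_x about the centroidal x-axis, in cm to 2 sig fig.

Treat the section as a set of non-overlapping primitives; coordinates are from the bounding-box lower-left.
Web: 1 × 28, A = 28 cm², y = 14 cm, Ī = 1 829 cm⁴.
Top flange (beyond web): 8 × 1.8, A = 14.4 cm², y = 27.1 cm, Ī = 3.888 cm⁴.
Bottom flange (beyond web): 8 × 1.8, A = 14.4 cm², y = 0.9 cm, Ī = 3.888 cm⁴.
By symmetry the centroid is at mid-height, ȳ = 14 cm.
Transfer each piece to the centroidal x-axis using Ī + A·d² with d = y − 14:
  web: d = 0 cm → contributes +1 829 cm⁴
  top flange (beyond web): d = 13.1 cm → contributes +2 475 cm⁴
  bottom flange (beyond web): d = -13.1 cm → contributes +2 475 cm⁴
Total I = 6 779 cm⁴.
Radius of gyration: k = √(I/A) = √(6 779 / 56.8) = 10.93 cm.

k_x ≈ 11 cm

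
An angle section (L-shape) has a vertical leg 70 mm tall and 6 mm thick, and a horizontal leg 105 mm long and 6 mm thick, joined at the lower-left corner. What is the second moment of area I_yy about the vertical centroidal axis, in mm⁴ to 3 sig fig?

I_yy ≈ 1.16 × 10⁶ mm⁴

Treat the section as a set of non-overlapping primitives; coordinates are from the bounding-box lower-left.
Vertical leg: 6 × 70, A = 420 mm², x = 3 mm, Ī = 1 260 mm⁴.
Horizontal leg (remainder): 99 × 6, A = 594 mm², x = 55.5 mm, Ī = 485 150 mm⁴.
Centroid: x̄ = ΣA·x / ΣA = 33.754 mm.
Transfer each piece to the vertical centroidal axis using Ī + A·d² with d = x − 33.754:
  vertical leg: d = -30.754 mm → contributes +398 511 mm⁴
  horizontal leg (remainder): d = 21.746 mm → contributes +766 034 mm⁴
Total I = 1 164 545 mm⁴.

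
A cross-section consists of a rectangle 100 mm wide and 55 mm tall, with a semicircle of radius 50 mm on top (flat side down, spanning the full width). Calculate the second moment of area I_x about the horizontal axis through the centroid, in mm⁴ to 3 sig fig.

Split into non-overlapping primitives; take the origin at the lower-left of the bounding box.
Rectangular body: 100 × 55, A = 5 500 mm², y = 27.5 mm, Ī = 1 386 458 mm⁴.
Semicircular cap: semicircle r = 50, A = 3 927 mm², y = 76.221 mm, Ī = 685 981 mm⁴.
Centroid: ȳ = ΣA·y / ΣA = 47.796 mm.
Transfer each piece to the horizontal axis through the centroid using Ī + A·d² with d = y − 47.796:
  rectangular body: d = -20.296 mm → contributes +3 651 951 mm⁴
  semicircular cap: d = 28.425 mm → contributes +3 858 947 mm⁴
Total I = 7 510 898 mm⁴.

I_x ≈ 7.51 × 10⁶ mm⁴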